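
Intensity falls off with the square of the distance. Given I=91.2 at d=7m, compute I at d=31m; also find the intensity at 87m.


I₁d₁² = I₂d₂²
I at 31m = 91.2 × (7/31)² = 91.2 × 49/961 = 4468.8/961 ≈ 4.6502
I at 87m = 91.2 × (7/87)² = 91.2 × 49/7569 = 4468.8/7569 ≈ 0.5904
= 4.6502 and 0.5904

4.6502 and 0.5904


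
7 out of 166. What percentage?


Percentage = (part / whole) × 100
= (7 / 166) × 100
≈ 4.22%

4.22%


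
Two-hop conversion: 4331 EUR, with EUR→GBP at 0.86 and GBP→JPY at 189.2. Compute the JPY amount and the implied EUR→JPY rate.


Step 1: 4331 EUR × 0.86 = 3724.66 GBP
Step 2: 3724.66 GBP × 189.2 = 704705.67 JPY
Implied rate EUR→JPY = 0.86 × 189.2 = 162.7120
= 704705.67 JPY; implied rate 162.7120 JPY/EUR

704705.67 JPY; implied rate 162.7120 JPY/EUR


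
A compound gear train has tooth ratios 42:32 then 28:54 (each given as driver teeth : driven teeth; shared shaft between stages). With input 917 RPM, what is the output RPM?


Stage 1: RPM_B = RPM_A × t_A/t_B = 917 × 42/32 = 38514/32 ≈ 1203.56
B and C share a shaft → RPM_C = RPM_B
Stage 2: RPM_D = RPM_C × t_C/t_D = RPM_A × (t_A×t_C)/(t_B×t_D)
Overall ratio = (42×28)/(32×54) = 1176/1728
RPM_D = 917 × 1176/1728 = 1078392/1728
≈ 624.07 RPM

624.07 RPM


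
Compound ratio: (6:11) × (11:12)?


Compound ratio = (6×11) : (11×12)
= 66:132
GCD = 66
= 1:2

1:2


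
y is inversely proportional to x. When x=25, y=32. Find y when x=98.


Inverse proportion: x × y = constant
k = 25 × 32 = 800
y₂ = k / 98 = 800 / 98
= 8.16

8.16


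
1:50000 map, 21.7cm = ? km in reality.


Real distance = map distance × scale
= 21.7cm × 50000
= 1085000 cm = 10850.0 m
= 10.850 km

10.850 km


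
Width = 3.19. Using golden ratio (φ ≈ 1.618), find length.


φ = (1 + √5) / 2 ≈ 1.618
Length = width × φ = 3.19 × 1.618 = 5.16142
≈ 5.16

5.16


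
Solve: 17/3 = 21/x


Cross multiply: 17 × x = 3 × 21
17x = 63
x = 63 / 17
= 3.71

3.71


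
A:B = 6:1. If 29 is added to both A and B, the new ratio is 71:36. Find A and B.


Let A = 6k, B = 1k.
(6k + 29) / (1k + 29) = 71/36
Cross-multiply: 36(6k + 29) = 71(1k + 29)
216k + 1044 = 71k + 2059
216k - 71k = 2059 - 1044
145k = 1015
k = 1015/145 = 7
A = 6×7 = 42, B = 1×7 = 7
= A = 42, B = 7

A = 42, B = 7


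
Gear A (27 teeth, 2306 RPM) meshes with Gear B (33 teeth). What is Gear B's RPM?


Gear ratio = 27:33 = 9:11
RPM_B = RPM_A × (teeth_A / teeth_B)
= 2306 × (27/33)
= 1886.7 RPM

1886.7 RPM


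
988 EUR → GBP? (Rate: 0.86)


Amount × rate = 988 × 0.86
= 849.68 GBP

849.68 GBP


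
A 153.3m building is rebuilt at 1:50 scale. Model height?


Model size = real / scale
= 153.3 / 50
= 3.0660 m

3.0660 m


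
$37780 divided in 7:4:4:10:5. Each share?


Total parts = 7 + 4 + 4 + 10 + 5 = 30
Part 1: 37780 × 7/30 = 8815.33
Part 2: 37780 × 4/30 = 5037.33
Part 3: 37780 × 4/30 = 5037.33
Part 4: 37780 × 10/30 = 12593.33
Part 5: 37780 × 5/30 = 6296.67
= Part 1: $8815.33, Part 2: $5037.33, Part 3: $5037.33, Part 4: $12593.33, Part 5: $6296.67

Part 1: $8815.33, Part 2: $5037.33, Part 3: $5037.33, Part 4: $12593.33, Part 5: $6296.67


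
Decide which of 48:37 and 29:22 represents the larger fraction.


48/37 = 1.2973
29/22 = 1.3182
1.2973 < 1.3182, so 48:37 is less
= 29:22

29:22


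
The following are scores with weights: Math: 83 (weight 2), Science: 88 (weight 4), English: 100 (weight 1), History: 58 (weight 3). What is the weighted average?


Numerator = 83×2 + 88×4 + 100×1 + 58×3
= 166 + 352 + 100 + 174
= 792
Total weight = 10
Weighted avg = 792/10
= 79.20

79.20


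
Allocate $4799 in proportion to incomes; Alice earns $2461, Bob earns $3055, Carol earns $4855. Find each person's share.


Total income = 2461 + 3055 + 4855 = $10371
Alice: $4799 × 2461/10371 = $1138.78
Bob: $4799 × 3055/10371 = $1413.65
Carol: $4799 × 4855/10371 = $2246.57
= Alice: $1138.78, Bob: $1413.65, Carol: $2246.57

Alice: $1138.78, Bob: $1413.65, Carol: $2246.57


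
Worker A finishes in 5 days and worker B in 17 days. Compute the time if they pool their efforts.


Rate of A = 1/5 per day
Rate of B = 1/17 per day
Combined rate = 1/5 + 1/17 = 22/85 ≈ 0.2588 per day
Days = 1 / combined rate = 85/22
≈ 3.86 days

3.86 days


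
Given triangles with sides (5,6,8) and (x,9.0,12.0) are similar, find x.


Scale factor = 9.0/6 = 1.5
Missing side = 5 × 1.5
= 7.5

7.5


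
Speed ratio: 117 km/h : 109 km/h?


Ratio = 117:109
GCD = 1
Simplified = 117:109
Time ratio (same distance) = 109:117
Speed ratio = 117:109

117:109


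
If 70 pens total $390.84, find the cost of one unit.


Unit rate = total / quantity
= 390.84 / 70
= $5.58 per unit

$5.58 per unit


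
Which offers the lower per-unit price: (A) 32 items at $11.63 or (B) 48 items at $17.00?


Deal A: $11.63/32 = $0.3634/unit
Deal B: $17.00/48 = $0.3542/unit
B is cheaper per unit
= Deal B

Deal B


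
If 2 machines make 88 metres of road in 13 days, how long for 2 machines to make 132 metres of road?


Days ∝ work / workers, so d₂ = d₁ × (m₁/m₂) × (w₂/w₁)
Workers factor (inverse): 2/2 = 1.0000
Work factor (direct): 132/88 = 1.5000
d₂ = 13 × 2/2 × 132/88 = (13 × 2 × 132) / (2 × 88) = 3432/176
= 19.50 days

19.50 days


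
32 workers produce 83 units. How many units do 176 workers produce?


Direct proportion: y/x = constant
k = 83/32 ≈ 2.5938
y₂ = k × 176 = 83 × 176 / 32 = 14608/32
= 456.50

456.50


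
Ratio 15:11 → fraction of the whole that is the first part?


Total parts = 15 + 11 = 26
First part: 15/26 = 15/26
= 15/26

15/26


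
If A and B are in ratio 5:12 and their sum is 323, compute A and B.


Let A = 5k, B = 12k.
5k + 12k = 323
17k = 323 → k = 323/17 = 19
A = 5×19 = 95, B = 12×19 = 228
= A = 95, B = 228

A = 95, B = 228


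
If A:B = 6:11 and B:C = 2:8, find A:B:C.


Match B: multiply A:B by 2 → 12:22
Multiply B:C by 11 → 22:88
Combined: 12:22:88
GCD = 2
= 6:11:44

6:11:44


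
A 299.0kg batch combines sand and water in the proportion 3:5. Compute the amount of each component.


Total parts = 3 + 5 = 8
sand: 299.0 × 3/8 = 112.1kg
water: 299.0 × 5/8 = 186.9kg
= 112.1kg and 186.9kg

112.1kg and 186.9kg


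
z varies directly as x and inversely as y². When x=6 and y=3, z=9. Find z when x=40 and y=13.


z = k·x/y²
Solve for k using the known point: k = z·y²/x = 9×9/6 = 81/6 = 13.5000
Now evaluate at x=40, y=13:
z = k × 40 / 169 = (81 × 40) / (6 × 169) = 3240/1014
≈ 3.1953

3.1953


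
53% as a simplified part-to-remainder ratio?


53% means 53 parts out of 100; remainder = 47
Part : remainder = 53:47
GCD = 1
= 53:47

53:47


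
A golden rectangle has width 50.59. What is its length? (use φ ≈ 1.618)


φ = (1 + √5) / 2 ≈ 1.618
Length = width × φ = 50.59 × 1.618 = 81.85462
≈ 81.85

81.85


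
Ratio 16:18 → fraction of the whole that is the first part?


Total parts = 16 + 18 = 34
First part: 16/34 = 8/17
= 8/17

8/17


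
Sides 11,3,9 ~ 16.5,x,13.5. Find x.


Scale factor = 16.5/11 = 1.5
Missing side = 3 × 1.5
= 4.5

4.5


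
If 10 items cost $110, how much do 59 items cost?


Direct proportion: y/x = constant
k = 110/10 = 11.0000
y₂ = k × 59 = 110 × 59 / 10 = 6490/10
= 649.00

649.00


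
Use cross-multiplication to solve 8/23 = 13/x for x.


Cross multiply: 8 × x = 23 × 13
8x = 299
x = 299 / 8
= 37.38

37.38


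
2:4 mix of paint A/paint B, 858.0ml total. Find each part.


Total parts = 2 + 4 = 6
paint A: 858.0 × 2/6 = 286.0ml
paint B: 858.0 × 4/6 = 572.0ml
= 286.0ml and 572.0ml

286.0ml and 572.0ml


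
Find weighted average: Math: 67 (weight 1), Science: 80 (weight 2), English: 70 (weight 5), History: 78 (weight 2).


Numerator = 67×1 + 80×2 + 70×5 + 78×2
= 67 + 160 + 350 + 156
= 733
Total weight = 10
Weighted avg = 733/10
= 73.30

73.30


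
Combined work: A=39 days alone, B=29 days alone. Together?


Rate of A = 1/39 per day
Rate of B = 1/29 per day
Combined rate = 1/39 + 1/29 = 68/1131 ≈ 0.0601 per day
Days = 1 / combined rate = 1131/68
≈ 16.63 days

16.63 days


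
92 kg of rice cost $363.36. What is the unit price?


Unit rate = total / quantity
= 363.36 / 92
= $3.95 per unit

$3.95 per unit


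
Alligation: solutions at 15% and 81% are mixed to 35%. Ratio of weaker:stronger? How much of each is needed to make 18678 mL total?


Let x parts of 15% mix with y parts of 81%.
15x + 81y = 35(x + y)
15x + 81y = 35x + 35y
x(15 - 35) = y(35 - 81)
x/y = (81 - 35)/(35 - 15) = 46/20
Simplify: 23:10
Total parts = 33; one part = 18678/33 = 566.00 mL
15% solution: 23×566.00 = 13018.00 mL
81% solution: 10×566.00 = 5660.00 mL
= ratio 23:10; 13018.00 mL and 5660.00 mL

ratio 23:10; 13018.00 mL and 5660.00 mL


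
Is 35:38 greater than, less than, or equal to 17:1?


35/38 = 0.9211
17/1 = 17.0000
0.9211 < 17.0000, so 35:38 is less
= less than

less than


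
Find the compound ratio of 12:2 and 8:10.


Compound ratio = (12×8) : (2×10)
= 96:20
GCD = 4
= 24:5

24:5


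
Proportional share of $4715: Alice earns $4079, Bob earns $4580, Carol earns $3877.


Total income = 4079 + 4580 + 3877 = $12536
Alice: $4715 × 4079/12536 = $1534.18
Bob: $4715 × 4580/12536 = $1722.61
Carol: $4715 × 3877/12536 = $1458.20
= Alice: $1534.18, Bob: $1722.61, Carol: $1458.20

Alice: $1534.18, Bob: $1722.61, Carol: $1458.20


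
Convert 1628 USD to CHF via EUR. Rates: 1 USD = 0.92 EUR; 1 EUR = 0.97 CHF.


Step 1: 1628 USD × 0.92 = 1497.76 EUR
Step 2: 1497.76 EUR × 0.97 = 1452.83 CHF
Implied rate USD→CHF = 0.92 × 0.97 = 0.8924
= 1452.83 CHF

1452.83 CHF


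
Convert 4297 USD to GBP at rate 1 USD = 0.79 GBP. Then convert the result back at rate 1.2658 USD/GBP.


Amount × rate = 4297 × 0.79 = 3394.63 GBP
Round-trip: 3394.63 × 1.2658 = 4296.92 USD
= 3394.63 GBP, then 4296.92 USD

3394.63 GBP, then 4296.92 USD


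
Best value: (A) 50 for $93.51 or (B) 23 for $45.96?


Deal A: $93.51/50 = $1.8702/unit
Deal B: $45.96/23 = $1.9983/unit
A is cheaper per unit
= Deal A

Deal A


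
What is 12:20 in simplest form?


GCD(12, 20) = 4
12/4 : 20/4
= 3:5

3:5


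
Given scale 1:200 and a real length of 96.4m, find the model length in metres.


Model size = real / scale
= 96.4 / 200
= 0.4820 m

0.4820 m


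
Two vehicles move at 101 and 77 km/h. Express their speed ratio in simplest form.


Ratio = 101:77
GCD = 1
Simplified = 101:77
Time ratio (same distance) = 77:101
Speed ratio = 101:77

101:77


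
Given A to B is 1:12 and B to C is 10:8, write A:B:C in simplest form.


Match B: multiply A:B by 10 → 10:120
Multiply B:C by 12 → 120:96
Combined: 10:120:96
GCD = 2
= 5:60:48

5:60:48


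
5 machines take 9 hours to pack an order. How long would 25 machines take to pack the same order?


Inverse proportion: x × y = constant
k = 5 × 9 = 45
y₂ = k / 25 = 45 / 25
= 1.80

1.80


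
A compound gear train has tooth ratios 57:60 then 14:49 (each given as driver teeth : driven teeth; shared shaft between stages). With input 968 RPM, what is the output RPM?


Stage 1: RPM_B = RPM_A × t_A/t_B = 968 × 57/60 = 55176/60 = 919.60
B and C share a shaft → RPM_C = RPM_B
Stage 2: RPM_D = RPM_C × t_C/t_D = RPM_A × (t_A×t_C)/(t_B×t_D)
Overall ratio = (57×14)/(60×49) = 798/2940
RPM_D = 968 × 798/2940 = 772464/2940
≈ 262.74 RPM

262.74 RPM


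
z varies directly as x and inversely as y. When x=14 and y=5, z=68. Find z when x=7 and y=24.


z = k·x/y
Solve for k using the known point: k = z·y/x = 68×5/14 = 340/14 ≈ 24.2857
Now evaluate at x=7, y=24:
z = k × 7 / 24 = (340 × 7) / (14 × 24) = 2380/336
≈ 7.0833

7.0833


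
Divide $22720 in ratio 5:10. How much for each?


Total parts = 5 + 10 = 15
Part 1: 22720 × 5/15 = 7573.33
Part 2: 22720 × 10/15 = 15146.67
= Part 1: $7573.33, Part 2: $15146.67

Part 1: $7573.33, Part 2: $15146.67


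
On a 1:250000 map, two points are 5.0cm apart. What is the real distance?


Real distance = map distance × scale
= 5.0cm × 250000
= 1250000 cm = 12500.0 m
= 12.500 km

12.500 km


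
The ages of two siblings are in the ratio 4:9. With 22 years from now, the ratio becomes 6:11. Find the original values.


Let A = 4k, B = 9k.
(4k + 22) / (9k + 22) = 6/11
Cross-multiply: 11(4k + 22) = 6(9k + 22)
44k + 242 = 54k + 132
44k - 54k = 132 - 242
-10k = -110
k = -110/-10 = 11
A = 4×11 = 44, B = 9×11 = 99
= A = 44, B = 99

A = 44, B = 99


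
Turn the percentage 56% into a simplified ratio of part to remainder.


56% means 56 parts out of 100; remainder = 44
Part : remainder = 56:44
GCD = 4
= 14:11

14:11


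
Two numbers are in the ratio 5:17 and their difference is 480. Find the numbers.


Let A = 5k, B = 17k.
17k - 5k = 480
12k = 480 → k = 480/12 = 40
A = 5×40 = 200, B = 17×40 = 680
= A = 200, B = 680

A = 200, B = 680


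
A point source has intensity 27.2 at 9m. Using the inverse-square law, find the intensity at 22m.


I₁d₁² = I₂d₂²
I₂ = I₁ × (d₁/d₂)²
= 27.2 × (9/22)²
= 27.2 × 81/484
= 2203.2/484
≈ 4.5521

4.5521


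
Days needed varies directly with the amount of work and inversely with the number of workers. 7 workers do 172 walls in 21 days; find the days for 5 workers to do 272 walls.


Days ∝ work / workers, so d₂ = d₁ × (m₁/m₂) × (w₂/w₁)
Workers factor (inverse): 7/5 = 1.4000
Work factor (direct): 272/172 ≈ 1.5814
d₂ = 21 × 7/5 × 272/172 = (21 × 7 × 272) / (5 × 172) = 39984/860
≈ 46.49 days

46.49 days


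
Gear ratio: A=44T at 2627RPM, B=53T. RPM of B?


Gear ratio = 44:53 = 44:53
RPM_B = RPM_A × (teeth_A / teeth_B)
= 2627 × (44/53)
= 2180.9 RPM

2180.9 RPM


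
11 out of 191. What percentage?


Percentage = (part / whole) × 100
= (11 / 191) × 100
≈ 5.76%

5.76%


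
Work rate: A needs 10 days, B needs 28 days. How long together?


Rate of A = 1/10 per day
Rate of B = 1/28 per day
Combined rate = 1/10 + 1/28 = 38/280 ≈ 0.1357 per day
Days = 1 / combined rate = 280/38
≈ 7.37 days

7.37 days


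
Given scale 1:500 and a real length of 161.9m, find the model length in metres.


Model size = real / scale
= 161.9 / 500
= 0.3238 m

0.3238 m


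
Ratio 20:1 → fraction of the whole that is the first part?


Total parts = 20 + 1 = 21
First part: 20/21 = 20/21
= 20/21

20/21


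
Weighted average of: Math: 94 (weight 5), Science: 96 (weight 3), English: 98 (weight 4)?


Numerator = 94×5 + 96×3 + 98×4
= 470 + 288 + 392
= 1150
Total weight = 12
Weighted avg = 1150/12
= 95.83

95.83


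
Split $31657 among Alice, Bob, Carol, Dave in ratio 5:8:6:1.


Total parts = 5 + 8 + 6 + 1 = 20
Alice: 31657 × 5/20 = 7914.25
Bob: 31657 × 8/20 = 12662.80
Carol: 31657 × 6/20 = 9497.10
Dave: 31657 × 1/20 = 1582.85
= Alice: $7914.25, Bob: $12662.80, Carol: $9497.10, Dave: $1582.85

Alice: $7914.25, Bob: $12662.80, Carol: $9497.10, Dave: $1582.85


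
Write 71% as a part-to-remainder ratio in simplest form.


71% means 71 parts out of 100; remainder = 29
Part : remainder = 71:29
GCD = 1
= 71:29

71:29


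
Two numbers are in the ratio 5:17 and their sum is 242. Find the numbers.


Let A = 5k, B = 17k.
5k + 17k = 242
22k = 242 → k = 242/22 = 11
A = 5×11 = 55, B = 17×11 = 187
= A = 55, B = 187

A = 55, B = 187


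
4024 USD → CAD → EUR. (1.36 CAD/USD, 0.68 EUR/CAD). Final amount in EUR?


Step 1: 4024 USD × 1.36 = 5472.64 CAD
Step 2: 5472.64 CAD × 0.68 = 3721.40 EUR
Implied rate USD→EUR = 1.36 × 0.68 = 0.9248
= 3721.40 EUR

3721.40 EUR


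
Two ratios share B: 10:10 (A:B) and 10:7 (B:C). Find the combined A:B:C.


Match B: multiply A:B by 10 → 100:100
Multiply B:C by 10 → 100:70
Combined: 100:100:70
GCD = 10
= 10:10:7

10:10:7


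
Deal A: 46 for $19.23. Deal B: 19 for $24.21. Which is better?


Deal A: $19.23/46 = $0.4180/unit
Deal B: $24.21/19 = $1.2742/unit
A is cheaper per unit
= Deal A

Deal A


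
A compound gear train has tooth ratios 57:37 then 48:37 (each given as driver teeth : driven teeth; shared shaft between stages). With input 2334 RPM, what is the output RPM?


Stage 1: RPM_B = RPM_A × t_A/t_B = 2334 × 57/37 = 133038/37 ≈ 3595.62
B and C share a shaft → RPM_C = RPM_B
Stage 2: RPM_D = RPM_C × t_C/t_D = RPM_A × (t_A×t_C)/(t_B×t_D)
Overall ratio = (57×48)/(37×37) = 2736/1369
RPM_D = 2334 × 2736/1369 = 6385824/1369
≈ 4664.59 RPM

4664.59 RPM


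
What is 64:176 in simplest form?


GCD(64, 176) = 16
64/16 : 176/16
= 4:11

4:11


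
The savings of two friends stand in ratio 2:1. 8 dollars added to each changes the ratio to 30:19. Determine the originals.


Let A = 2k, B = 1k.
(2k + 8) / (1k + 8) = 30/19
Cross-multiply: 19(2k + 8) = 30(1k + 8)
38k + 152 = 30k + 240
38k - 30k = 240 - 152
8k = 88
k = 88/8 = 11
A = 2×11 = 22, B = 1×11 = 11
= A = 22, B = 11

A = 22, B = 11


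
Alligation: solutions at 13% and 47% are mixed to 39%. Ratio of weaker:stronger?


Let x parts of 13% mix with y parts of 47%.
13x + 47y = 39(x + y)
13x + 47y = 39x + 39y
x(13 - 39) = y(39 - 47)
x/y = (47 - 39)/(39 - 13) = 8/26
Simplify: 4:13
= 4:13

4:13


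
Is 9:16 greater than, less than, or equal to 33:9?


9/16 = 0.5625
33/9 = 3.6667
0.5625 < 3.6667, so 9:16 is less
= less than

less than


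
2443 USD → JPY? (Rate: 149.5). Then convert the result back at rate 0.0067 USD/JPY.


Amount × rate = 2443 × 149.5 = 365228.50 JPY
Round-trip: 365228.50 × 0.0067 = 2447.03 USD
= 365228.50 JPY, then 2447.03 USD

365228.50 JPY, then 2447.03 USD


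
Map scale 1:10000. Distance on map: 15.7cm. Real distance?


Real distance = map distance × scale
= 15.7cm × 10000
= 157000 cm = 1570.0 m
= 1.570 km

1.570 km


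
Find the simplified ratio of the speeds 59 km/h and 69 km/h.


Ratio = 59:69
GCD = 1
Simplified = 59:69
Time ratio (same distance) = 69:59
Speed ratio = 59:69

59:69


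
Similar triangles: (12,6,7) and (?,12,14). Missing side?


Scale factor = 12/6 = 2
Missing side = 12 × 2
= 24.0

24.0


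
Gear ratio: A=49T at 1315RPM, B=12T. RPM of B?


Gear ratio = 49:12 = 49:12
RPM_B = RPM_A × (teeth_A / teeth_B)
= 1315 × (49/12)
= 5369.6 RPM

5369.6 RPM


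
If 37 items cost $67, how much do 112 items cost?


Direct proportion: y/x = constant
k = 67/37 ≈ 1.8108
y₂ = k × 112 = 67 × 112 / 37 = 7504/37
≈ 202.81

202.81


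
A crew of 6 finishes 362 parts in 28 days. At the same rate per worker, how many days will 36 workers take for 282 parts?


Days ∝ work / workers, so d₂ = d₁ × (m₁/m₂) × (w₂/w₁)
Workers factor (inverse): 6/36 ≈ 0.1667
Work factor (direct): 282/362 ≈ 0.7790
d₂ = 28 × 6/36 × 282/362 = (28 × 6 × 282) / (36 × 362) = 47376/13032
≈ 3.64 days

3.64 days


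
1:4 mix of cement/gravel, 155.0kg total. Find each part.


Total parts = 1 + 4 = 5
cement: 155.0 × 1/5 = 31.0kg
gravel: 155.0 × 4/5 = 124.0kg
= 31.0kg and 124.0kg

31.0kg and 124.0kg


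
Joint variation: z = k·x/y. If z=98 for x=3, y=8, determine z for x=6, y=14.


z = k·x/y
Solve for k using the known point: k = z·y/x = 98×8/3 = 784/3 ≈ 261.3333
Now evaluate at x=6, y=14:
z = k × 6 / 14 = (784 × 6) / (3 × 14) = 4704/42
= 112.0000

112.0000


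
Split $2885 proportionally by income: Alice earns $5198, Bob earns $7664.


Total income = 5198 + 7664 = $12862
Alice: $2885 × 5198/12862 = $1165.93
Bob: $2885 × 7664/12862 = $1719.07
= Alice: $1165.93, Bob: $1719.07

Alice: $1165.93, Bob: $1719.07


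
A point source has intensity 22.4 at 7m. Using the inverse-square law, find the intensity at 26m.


I₁d₁² = I₂d₂²
I₂ = I₁ × (d₁/d₂)²
= 22.4 × (7/26)²
= 22.4 × 49/676
= 1097.6/676
≈ 1.6237

1.6237


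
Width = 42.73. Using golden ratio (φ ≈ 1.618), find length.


φ = (1 + √5) / 2 ≈ 1.618
Length = width × φ = 42.73 × 1.618 = 69.13714
≈ 69.14

69.14


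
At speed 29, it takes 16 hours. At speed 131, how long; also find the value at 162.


Inverse proportion: x × y = constant
k = 29 × 16 = 464
At x=131: k/131 = 3.54
At x=162: k/162 = 2.86
= 3.54 and 2.86

3.54 and 2.86


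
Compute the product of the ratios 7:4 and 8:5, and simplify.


Compound ratio = (7×8) : (4×5)
= 56:20
GCD = 4
= 14:5

14:5


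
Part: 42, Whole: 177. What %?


Percentage = (part / whole) × 100
= (42 / 177) × 100
≈ 23.73%

23.73%


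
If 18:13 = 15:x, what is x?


Cross multiply: 18 × x = 13 × 15
18x = 195
x = 195 / 18
= 10.83

10.83


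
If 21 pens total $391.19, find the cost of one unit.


Unit rate = total / quantity
= 391.19 / 21
= $18.63 per unit

$18.63 per unit


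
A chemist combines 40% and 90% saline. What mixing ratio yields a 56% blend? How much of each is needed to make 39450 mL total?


Let x parts of 40% mix with y parts of 90%.
40x + 90y = 56(x + y)
40x + 90y = 56x + 56y
x(40 - 56) = y(56 - 90)
x/y = (90 - 56)/(56 - 40) = 34/16
Simplify: 17:8
Total parts = 25; one part = 39450/25 = 1578.00 mL
40% solution: 17×1578.00 = 26826.00 mL
90% solution: 8×1578.00 = 12624.00 mL
= ratio 17:8; 26826.00 mL and 12624.00 mL

ratio 17:8; 26826.00 mL and 12624.00 mL


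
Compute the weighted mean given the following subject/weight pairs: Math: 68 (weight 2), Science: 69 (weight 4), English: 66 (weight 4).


Numerator = 68×2 + 69×4 + 66×4
= 136 + 276 + 264
= 676
Total weight = 10
Weighted avg = 676/10
= 67.60

67.60


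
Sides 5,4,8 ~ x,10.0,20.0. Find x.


Scale factor = 10.0/4 = 2.5
Missing side = 5 × 2.5
= 12.5

12.5


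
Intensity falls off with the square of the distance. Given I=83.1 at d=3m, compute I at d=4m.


I₁d₁² = I₂d₂²
I₂ = I₁ × (d₁/d₂)²
= 83.1 × (3/4)²
= 83.1 × 9/16
= 747.9/16
≈ 46.7438

46.7438


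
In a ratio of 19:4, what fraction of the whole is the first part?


Total parts = 19 + 4 = 23
First part: 19/23 = 19/23
= 19/23

19/23


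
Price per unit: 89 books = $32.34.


Unit rate = total / quantity
= 32.34 / 89
= $0.36 per unit

$0.36 per unit


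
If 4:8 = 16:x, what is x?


Cross multiply: 4 × x = 8 × 16
4x = 128
x = 128 / 4
= 32.00

32.00


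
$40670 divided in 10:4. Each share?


Total parts = 10 + 4 = 14
Part 1: 40670 × 10/14 = 29050.00
Part 2: 40670 × 4/14 = 11620.00
= Part 1: $29050.00, Part 2: $11620.00

Part 1: $29050.00, Part 2: $11620.00


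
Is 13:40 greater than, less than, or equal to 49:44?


13/40 = 0.3250
49/44 = 1.1136
0.3250 < 1.1136, so 13:40 is less
= less than

less than


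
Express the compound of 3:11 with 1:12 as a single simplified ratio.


Compound ratio = (3×1) : (11×12)
= 3:132
GCD = 3
= 1:44

1:44


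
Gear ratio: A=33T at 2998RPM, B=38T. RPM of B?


Gear ratio = 33:38 = 33:38
RPM_B = RPM_A × (teeth_A / teeth_B)
= 2998 × (33/38)
= 2603.5 RPM

2603.5 RPM


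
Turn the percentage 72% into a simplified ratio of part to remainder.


72% means 72 parts out of 100; remainder = 28
Part : remainder = 72:28
GCD = 4
= 18:7

18:7


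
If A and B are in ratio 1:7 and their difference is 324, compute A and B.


Let A = 1k, B = 7k.
7k - 1k = 324
6k = 324 → k = 324/6 = 54
A = 1×54 = 54, B = 7×54 = 378
= A = 54, B = 378

A = 54, B = 378


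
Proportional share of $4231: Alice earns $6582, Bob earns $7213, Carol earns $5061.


Total income = 6582 + 7213 + 5061 = $18856
Alice: $4231 × 6582/18856 = $1476.90
Bob: $4231 × 7213/18856 = $1618.49
Carol: $4231 × 5061/18856 = $1135.61
= Alice: $1476.90, Bob: $1618.49, Carol: $1135.61

Alice: $1476.90, Bob: $1618.49, Carol: $1135.61


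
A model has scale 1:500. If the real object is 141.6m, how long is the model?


Model size = real / scale
= 141.6 / 500
= 0.2832 m

0.2832 m


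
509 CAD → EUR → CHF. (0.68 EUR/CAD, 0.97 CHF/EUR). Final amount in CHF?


Step 1: 509 CAD × 0.68 = 346.12 EUR
Step 2: 346.12 EUR × 0.97 = 335.74 CHF
Implied rate CAD→CHF = 0.68 × 0.97 = 0.6596
= 335.74 CHF

335.74 CHF


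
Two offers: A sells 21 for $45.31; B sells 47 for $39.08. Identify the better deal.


Deal A: $45.31/21 = $2.1576/unit
Deal B: $39.08/47 = $0.8315/unit
B is cheaper per unit
= Deal B

Deal B


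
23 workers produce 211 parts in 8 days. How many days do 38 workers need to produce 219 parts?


Days ∝ work / workers, so d₂ = d₁ × (m₁/m₂) × (w₂/w₁)
Workers factor (inverse): 23/38 ≈ 0.6053
Work factor (direct): 219/211 ≈ 1.0379
d₂ = 8 × 23/38 × 219/211 = (8 × 23 × 219) / (38 × 211) = 40296/8018
≈ 5.03 days

5.03 days


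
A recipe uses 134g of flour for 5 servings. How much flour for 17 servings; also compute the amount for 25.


Direct proportion: y/x = constant
k = 134/5 = 26.8000
y at x=17: k × 17 = 134 × 17 / 5 = 2278/5 = 455.60
y at x=25: k × 25 = 134 × 25 / 5 = 3350/5 = 670.00
= 455.60 and 670.00

455.60 and 670.00


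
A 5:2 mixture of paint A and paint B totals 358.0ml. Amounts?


Total parts = 5 + 2 = 7
paint A: 358.0 × 5/7 = 255.7ml
paint B: 358.0 × 2/7 = 102.3ml
= 255.7ml and 102.3ml

255.7ml and 102.3ml


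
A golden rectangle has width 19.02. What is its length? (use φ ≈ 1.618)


φ = (1 + √5) / 2 ≈ 1.618
Length = width × φ = 19.02 × 1.618 = 30.77436
≈ 30.77

30.77


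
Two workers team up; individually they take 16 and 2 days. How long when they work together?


Rate of A = 1/16 per day
Rate of B = 1/2 per day
Combined rate = 1/16 + 1/2 = 18/32 = 0.5625 per day
Days = 1 / combined rate = 32/18
≈ 1.78 days

1.78 days


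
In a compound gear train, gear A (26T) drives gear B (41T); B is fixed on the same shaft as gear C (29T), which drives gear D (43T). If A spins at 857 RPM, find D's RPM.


Stage 1: RPM_B = RPM_A × t_A/t_B = 857 × 26/41 = 22282/41 ≈ 543.46
B and C share a shaft → RPM_C = RPM_B
Stage 2: RPM_D = RPM_C × t_C/t_D = RPM_A × (t_A×t_C)/(t_B×t_D)
Overall ratio = (26×29)/(41×43) = 754/1763
RPM_D = 857 × 754/1763 = 646178/1763
≈ 366.52 RPM

366.52 RPM


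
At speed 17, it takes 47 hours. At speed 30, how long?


Inverse proportion: x × y = constant
k = 17 × 47 = 799
y₂ = k / 30 = 799 / 30
= 26.63

26.63


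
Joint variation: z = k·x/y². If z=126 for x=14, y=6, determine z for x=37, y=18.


z = k·x/y²
Solve for k using the known point: k = z·y²/x = 126×36/14 = 4536/14 = 324.0000
Now evaluate at x=37, y=18:
z = k × 37 / 324 = (4536 × 37) / (14 × 324) = 167832/4536
= 37.0000

37.0000


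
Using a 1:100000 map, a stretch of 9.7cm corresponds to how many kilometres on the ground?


Real distance = map distance × scale
= 9.7cm × 100000
= 970000 cm = 9700.0 m
= 9.700 km

9.700 km


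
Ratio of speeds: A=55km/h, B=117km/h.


Ratio = 55:117
GCD = 1
Simplified = 55:117
Time ratio (same distance) = 117:55
Speed ratio = 55:117

55:117


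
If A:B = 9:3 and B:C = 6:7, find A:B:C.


Match B: multiply A:B by 6 → 54:18
Multiply B:C by 3 → 18:21
Combined: 54:18:21
GCD = 3
= 18:6:7

18:6:7


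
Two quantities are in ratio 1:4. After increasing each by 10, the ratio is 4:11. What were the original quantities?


Let A = 1k, B = 4k.
(1k + 10) / (4k + 10) = 4/11
Cross-multiply: 11(1k + 10) = 4(4k + 10)
11k + 110 = 16k + 40
11k - 16k = 40 - 110
-5k = -70
k = -70/-5 = 14
A = 1×14 = 14, B = 4×14 = 56
= A = 14, B = 56

A = 14, B = 56


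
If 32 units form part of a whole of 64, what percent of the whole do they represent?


Percentage = (part / whole) × 100
= (32 / 64) × 100
= 50.00%

50.00%


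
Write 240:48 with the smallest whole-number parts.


GCD(240, 48) = 48
240/48 : 48/48
= 5:1

5:1


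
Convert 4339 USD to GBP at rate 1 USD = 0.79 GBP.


Amount × rate = 4339 × 0.79
= 3427.81 GBP

3427.81 GBP


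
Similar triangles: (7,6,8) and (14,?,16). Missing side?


Scale factor = 14/7 = 2
Missing side = 6 × 2
= 12.0

12.0


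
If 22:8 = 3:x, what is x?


Cross multiply: 22 × x = 8 × 3
22x = 24
x = 24 / 22
= 1.09

1.09


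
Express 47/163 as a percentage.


Percentage = (part / whole) × 100
= (47 / 163) × 100
≈ 28.83%

28.83%


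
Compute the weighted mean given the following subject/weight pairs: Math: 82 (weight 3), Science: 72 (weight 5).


Numerator = 82×3 + 72×5
= 246 + 360
= 606
Total weight = 8
Weighted avg = 606/8
= 75.75

75.75


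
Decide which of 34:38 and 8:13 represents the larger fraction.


34/38 = 0.8947
8/13 = 0.6154
0.8947 > 0.6154, so 34:38 is greater
= 34:38

34:38


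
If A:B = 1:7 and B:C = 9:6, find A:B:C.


Match B: multiply A:B by 9 → 9:63
Multiply B:C by 7 → 63:42
Combined: 9:63:42
GCD = 3
= 3:21:14

3:21:14


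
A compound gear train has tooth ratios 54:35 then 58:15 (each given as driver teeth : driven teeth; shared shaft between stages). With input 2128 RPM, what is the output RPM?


Stage 1: RPM_B = RPM_A × t_A/t_B = 2128 × 54/35 = 114912/35 = 3283.20
B and C share a shaft → RPM_C = RPM_B
Stage 2: RPM_D = RPM_C × t_C/t_D = RPM_A × (t_A×t_C)/(t_B×t_D)
Overall ratio = (54×58)/(35×15) = 3132/525
RPM_D = 2128 × 3132/525 = 6664896/525
= 12695.04 RPM

12695.04 RPM


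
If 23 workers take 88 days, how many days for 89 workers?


Inverse proportion: x × y = constant
k = 23 × 88 = 2024
y₂ = k / 89 = 2024 / 89
= 22.74

22.74


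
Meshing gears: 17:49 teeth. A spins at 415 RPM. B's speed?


Gear ratio = 17:49 = 17:49
RPM_B = RPM_A × (teeth_A / teeth_B)
= 415 × (17/49)
= 144.0 RPM

144.0 RPM


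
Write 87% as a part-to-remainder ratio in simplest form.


87% means 87 parts out of 100; remainder = 13
Part : remainder = 87:13
GCD = 1
= 87:13

87:13


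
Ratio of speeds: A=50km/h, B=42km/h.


Ratio = 50:42
GCD = 2
Simplified = 25:21
Time ratio (same distance) = 21:25
Speed ratio = 25:21

25:21


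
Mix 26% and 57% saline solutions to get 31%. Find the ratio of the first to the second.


Let x parts of 26% mix with y parts of 57%.
26x + 57y = 31(x + y)
26x + 57y = 31x + 31y
x(26 - 31) = y(31 - 57)
x/y = (57 - 31)/(31 - 26) = 26/5
Simplify: 26:5
= 26:5

26:5


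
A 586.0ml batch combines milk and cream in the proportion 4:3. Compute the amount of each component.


Total parts = 4 + 3 = 7
milk: 586.0 × 4/7 = 334.9ml
cream: 586.0 × 3/7 = 251.1ml
= 334.9ml and 251.1ml

334.9ml and 251.1ml


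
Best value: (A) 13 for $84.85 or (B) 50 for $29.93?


Deal A: $84.85/13 = $6.5269/unit
Deal B: $29.93/50 = $0.5986/unit
B is cheaper per unit
= Deal B

Deal B


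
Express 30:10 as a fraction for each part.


Total parts = 30 + 10 = 40
First part: 30/40 = 3/4
Second part: 10/40 = 1/4
= 3/4 and 1/4

3/4 and 1/4


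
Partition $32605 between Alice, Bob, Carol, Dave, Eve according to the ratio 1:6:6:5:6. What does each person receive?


Total parts = 1 + 6 + 6 + 5 + 6 = 24
Alice: 32605 × 1/24 = 1358.54
Bob: 32605 × 6/24 = 8151.25
Carol: 32605 × 6/24 = 8151.25
Dave: 32605 × 5/24 = 6792.71
Eve: 32605 × 6/24 = 8151.25
= Alice: $1358.54, Bob: $8151.25, Carol: $8151.25, Dave: $6792.71, Eve: $8151.25

Alice: $1358.54, Bob: $8151.25, Carol: $8151.25, Dave: $6792.71, Eve: $8151.25


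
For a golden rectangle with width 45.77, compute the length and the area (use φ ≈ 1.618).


φ = (1 + √5) / 2 ≈ 1.618
Length = width × φ = 45.77 × 1.618 = 74.05586
≈ 74.06
Area = width × length = 45.77 × 74.05586 = 3389.5367122 ≈ 3389.54
= Length: 74.06, Area: 3389.54

Length: 74.06, Area: 3389.54


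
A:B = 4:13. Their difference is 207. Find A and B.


Let A = 4k, B = 13k.
13k - 4k = 207
9k = 207 → k = 207/9 = 23
A = 4×23 = 92, B = 13×23 = 299
= A = 92, B = 299

A = 92, B = 299


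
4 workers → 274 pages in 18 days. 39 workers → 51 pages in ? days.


Days ∝ work / workers, so d₂ = d₁ × (m₁/m₂) × (w₂/w₁)
Workers factor (inverse): 4/39 ≈ 0.1026
Work factor (direct): 51/274 ≈ 0.1861
d₂ = 18 × 4/39 × 51/274 = (18 × 4 × 51) / (39 × 274) = 3672/10686
≈ 0.34 days

0.34 days


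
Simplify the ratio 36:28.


GCD(36, 28) = 4
36/4 : 28/4
= 9:7

9:7


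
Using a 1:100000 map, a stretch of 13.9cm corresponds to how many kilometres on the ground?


Real distance = map distance × scale
= 13.9cm × 100000
= 1390000 cm = 13900.0 m
= 13.900 km

13.900 km


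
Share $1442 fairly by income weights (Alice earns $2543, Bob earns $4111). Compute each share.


Total income = 2543 + 4111 = $6654
Alice: $1442 × 2543/6654 = $551.10
Bob: $1442 × 4111/6654 = $890.90
= Alice: $551.10, Bob: $890.90

Alice: $551.10, Bob: $890.90


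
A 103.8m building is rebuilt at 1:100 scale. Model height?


Model size = real / scale
= 103.8 / 100
= 1.0380 m

1.0380 m


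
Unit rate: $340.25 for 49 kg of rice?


Unit rate = total / quantity
= 340.25 / 49
= $6.94 per unit

$6.94 per unit


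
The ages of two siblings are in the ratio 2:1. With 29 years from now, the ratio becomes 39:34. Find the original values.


Let A = 2k, B = 1k.
(2k + 29) / (1k + 29) = 39/34
Cross-multiply: 34(2k + 29) = 39(1k + 29)
68k + 986 = 39k + 1131
68k - 39k = 1131 - 986
29k = 145
k = 145/29 = 5
A = 2×5 = 10, B = 1×5 = 5
= A = 10, B = 5

A = 10, B = 5


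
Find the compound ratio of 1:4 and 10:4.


Compound ratio = (1×10) : (4×4)
= 10:16
GCD = 2
= 5:8

5:8


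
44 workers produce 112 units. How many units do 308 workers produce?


Direct proportion: y/x = constant
k = 112/44 ≈ 2.5455
y₂ = k × 308 = 112 × 308 / 44 = 34496/44
= 784.00

784.00


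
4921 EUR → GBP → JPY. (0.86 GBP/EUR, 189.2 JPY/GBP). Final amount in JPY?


Step 1: 4921 EUR × 0.86 = 4232.06 GBP
Step 2: 4232.06 GBP × 189.2 = 800705.75 JPY
Implied rate EUR→JPY = 0.86 × 189.2 = 162.7120
= 800705.75 JPY

800705.75 JPY


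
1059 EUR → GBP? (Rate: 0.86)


Amount × rate = 1059 × 0.86
= 910.74 GBP

910.74 GBP


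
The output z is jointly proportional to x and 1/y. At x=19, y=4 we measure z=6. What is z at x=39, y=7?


z = k·x/y
Solve for k using the known point: k = z·y/x = 6×4/19 = 24/19 ≈ 1.2632
Now evaluate at x=39, y=7:
z = k × 39 / 7 = (24 × 39) / (19 × 7) = 936/133
≈ 7.0376

7.0376


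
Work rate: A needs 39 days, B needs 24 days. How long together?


Rate of A = 1/39 per day
Rate of B = 1/24 per day
Combined rate = 1/39 + 1/24 = 63/936 ≈ 0.0673 per day
Days = 1 / combined rate = 936/63
≈ 14.86 days

14.86 days


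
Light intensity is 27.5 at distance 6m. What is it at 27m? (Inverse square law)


I₁d₁² = I₂d₂²
I₂ = I₁ × (d₁/d₂)²
= 27.5 × (6/27)²
= 27.5 × 36/729
= 990/729
≈ 1.3580

1.3580


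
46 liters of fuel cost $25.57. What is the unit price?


Unit rate = total / quantity
= 25.57 / 46
= $0.56 per unit

$0.56 per unit


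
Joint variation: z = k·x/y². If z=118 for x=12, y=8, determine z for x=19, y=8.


z = k·x/y²
Solve for k using the known point: k = z·y²/x = 118×64/12 = 7552/12 ≈ 629.3333
Now evaluate at x=19, y=8:
z = k × 19 / 64 = (7552 × 19) / (12 × 64) = 143488/768
≈ 186.8333

186.8333


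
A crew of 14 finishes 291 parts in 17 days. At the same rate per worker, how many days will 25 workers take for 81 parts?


Days ∝ work / workers, so d₂ = d₁ × (m₁/m₂) × (w₂/w₁)
Workers factor (inverse): 14/25 = 0.5600
Work factor (direct): 81/291 ≈ 0.2784
d₂ = 17 × 14/25 × 81/291 = (17 × 14 × 81) / (25 × 291) = 19278/7275
≈ 2.65 days

2.65 days


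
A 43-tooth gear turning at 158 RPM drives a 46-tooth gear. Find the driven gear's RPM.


Gear ratio = 43:46 = 43:46
RPM_B = RPM_A × (teeth_A / teeth_B)
= 158 × (43/46)
= 147.7 RPM

147.7 RPM


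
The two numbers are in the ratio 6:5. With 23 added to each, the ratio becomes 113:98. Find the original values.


Let A = 6k, B = 5k.
(6k + 23) / (5k + 23) = 113/98
Cross-multiply: 98(6k + 23) = 113(5k + 23)
588k + 2254 = 565k + 2599
588k - 565k = 2599 - 2254
23k = 345
k = 345/23 = 15
A = 6×15 = 90, B = 5×15 = 75
= A = 90, B = 75

A = 90, B = 75


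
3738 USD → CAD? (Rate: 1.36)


Amount × rate = 3738 × 1.36
= 5083.68 CAD

5083.68 CAD


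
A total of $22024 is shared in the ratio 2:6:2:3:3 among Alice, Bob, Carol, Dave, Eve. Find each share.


Total parts = 2 + 6 + 2 + 3 + 3 = 16
Alice: 22024 × 2/16 = 2753.00
Bob: 22024 × 6/16 = 8259.00
Carol: 22024 × 2/16 = 2753.00
Dave: 22024 × 3/16 = 4129.50
Eve: 22024 × 3/16 = 4129.50
= Alice: $2753.00, Bob: $8259.00, Carol: $2753.00, Dave: $4129.50, Eve: $4129.50

Alice: $2753.00, Bob: $8259.00, Carol: $2753.00, Dave: $4129.50, Eve: $4129.50


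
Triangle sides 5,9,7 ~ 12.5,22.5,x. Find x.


Scale factor = 12.5/5 = 2.5
Missing side = 7 × 2.5
= 17.5

17.5


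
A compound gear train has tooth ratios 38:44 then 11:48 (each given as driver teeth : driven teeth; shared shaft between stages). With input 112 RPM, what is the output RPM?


Stage 1: RPM_B = RPM_A × t_A/t_B = 112 × 38/44 = 4256/44 ≈ 96.73
B and C share a shaft → RPM_C = RPM_B
Stage 2: RPM_D = RPM_C × t_C/t_D = RPM_A × (t_A×t_C)/(t_B×t_D)
Overall ratio = (38×11)/(44×48) = 418/2112
RPM_D = 112 × 418/2112 = 46816/2112
≈ 22.17 RPM

22.17 RPM


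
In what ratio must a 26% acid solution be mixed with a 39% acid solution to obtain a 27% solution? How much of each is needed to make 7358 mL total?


Let x parts of 26% mix with y parts of 39%.
26x + 39y = 27(x + y)
26x + 39y = 27x + 27y
x(26 - 27) = y(27 - 39)
x/y = (39 - 27)/(27 - 26) = 12/1
Simplify: 12:1
Total parts = 13; one part = 7358/13 = 566.00 mL
26% solution: 12×566.00 = 6792.00 mL
39% solution: 1×566.00 = 566.00 mL
= ratio 12:1; 6792.00 mL and 566.00 mL

ratio 12:1; 6792.00 mL and 566.00 mL


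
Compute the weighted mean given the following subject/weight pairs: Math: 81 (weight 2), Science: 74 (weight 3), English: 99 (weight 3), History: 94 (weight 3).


Numerator = 81×2 + 74×3 + 99×3 + 94×3
= 162 + 222 + 297 + 282
= 963
Total weight = 11
Weighted avg = 963/11
= 87.55

87.55


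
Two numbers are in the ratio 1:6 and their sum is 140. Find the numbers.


Let A = 1k, B = 6k.
1k + 6k = 140
7k = 140 → k = 140/7 = 20
A = 1×20 = 20, B = 6×20 = 120
= A = 20, B = 120

A = 20, B = 120


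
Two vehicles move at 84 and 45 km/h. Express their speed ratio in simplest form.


Ratio = 84:45
GCD = 3
Simplified = 28:15
Time ratio (same distance) = 15:28
Speed ratio = 28:15

28:15


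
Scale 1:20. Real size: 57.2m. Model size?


Model size = real / scale
= 57.2 / 20
= 2.8600 m

2.8600 m


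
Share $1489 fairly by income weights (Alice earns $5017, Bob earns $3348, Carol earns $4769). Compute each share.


Total income = 5017 + 3348 + 4769 = $13134
Alice: $1489 × 5017/13134 = $568.78
Bob: $1489 × 3348/13134 = $379.56
Carol: $1489 × 4769/13134 = $540.66
= Alice: $568.78, Bob: $379.56, Carol: $540.66

Alice: $568.78, Bob: $379.56, Carol: $540.66


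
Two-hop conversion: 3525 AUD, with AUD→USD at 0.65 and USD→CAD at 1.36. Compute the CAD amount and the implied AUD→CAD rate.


Step 1: 3525 AUD × 0.65 = 2291.25 USD
Step 2: 2291.25 USD × 1.36 = 3116.10 CAD
Implied rate AUD→CAD = 0.65 × 1.36 = 0.8840
= 3116.10 CAD; implied rate 0.8840 CAD/AUD

3116.10 CAD; implied rate 0.8840 CAD/AUD


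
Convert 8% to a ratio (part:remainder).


8% means 8 parts out of 100; remainder = 92
Part : remainder = 8:92
GCD = 4
= 2:23

2:23


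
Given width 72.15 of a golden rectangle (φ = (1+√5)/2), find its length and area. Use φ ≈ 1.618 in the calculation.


φ = (1 + √5) / 2 ≈ 1.618
Length = width × φ = 72.15 × 1.618 = 116.7387
≈ 116.74
Area = width × length = 72.15 × 116.7387 = 8422.697205 ≈ 8422.70
= Length: 116.74, Area: 8422.70

Length: 116.74, Area: 8422.70
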